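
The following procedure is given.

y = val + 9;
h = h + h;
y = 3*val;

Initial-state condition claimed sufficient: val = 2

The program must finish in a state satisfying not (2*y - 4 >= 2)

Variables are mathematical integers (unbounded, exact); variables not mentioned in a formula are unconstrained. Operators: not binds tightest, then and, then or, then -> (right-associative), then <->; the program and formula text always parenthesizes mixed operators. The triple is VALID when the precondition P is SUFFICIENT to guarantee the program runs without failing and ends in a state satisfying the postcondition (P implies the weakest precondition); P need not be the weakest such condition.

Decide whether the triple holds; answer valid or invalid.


Working backward. After the program, the postcondition not (2*y - 4 >= 2) must hold; in canonical form it is not (2*y >= 6).
Before y := 3*val: not (6*val >= 6)
Before h := h + h: not (6*val >= 6)
Before y := val + 9: not (6*val >= 6)
The weakest precondition is not (6*val >= 6).
Check whether val = 2 implies it.
Countermodel: at the initial state val = 2, the precondition holds but the weakest precondition fails.
Answer: invalid


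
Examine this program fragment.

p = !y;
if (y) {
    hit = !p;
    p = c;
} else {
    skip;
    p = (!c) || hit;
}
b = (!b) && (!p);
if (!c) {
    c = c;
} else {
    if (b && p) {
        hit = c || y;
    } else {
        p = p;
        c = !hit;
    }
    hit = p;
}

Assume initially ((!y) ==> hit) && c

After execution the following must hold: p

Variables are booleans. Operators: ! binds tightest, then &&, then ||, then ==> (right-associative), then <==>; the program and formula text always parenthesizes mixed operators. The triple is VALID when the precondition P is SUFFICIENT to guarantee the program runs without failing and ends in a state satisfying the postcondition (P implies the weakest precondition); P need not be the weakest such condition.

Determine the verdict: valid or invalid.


Working backward. After the program, p must hold.
Then branch requires p; else branch requires ((b && p) ==> p) && ((!(b && p)) ==> p).
Before the if: ((!c) ==> p) && (c ==> (((b && p) ==> p) && ((!(b && p)) ==> p)))
Before b := (!b) && (!p): ((!c) ==> p) && (c ==> p)
Then branch requires (!c) ==> c; else branch requires ((!c) ==> ((!c) || hit)) && (c ==> ((!c) || hit)).
Before the if: (y ==> ((!c) ==> c)) && ((!y) ==> (((!c) ==> ((!c) || hit)) && (c ==> ((!c) || hit))))
Before p := !y: (y ==> ((!c) ==> c)) && ((!y) ==> (((!c) ==> ((!c) || hit)) && (c ==> ((!c) || hit))))
The weakest precondition is (y ==> ((!c) ==> c)) && ((!y) ==> (((!c) ==> ((!c) || hit)) && (c ==> ((!c) || hit)))).
Check whether ((!y) ==> hit) && c implies it.
Every state satisfying the precondition satisfies the weakest precondition: the implication holds.
Answer: valid


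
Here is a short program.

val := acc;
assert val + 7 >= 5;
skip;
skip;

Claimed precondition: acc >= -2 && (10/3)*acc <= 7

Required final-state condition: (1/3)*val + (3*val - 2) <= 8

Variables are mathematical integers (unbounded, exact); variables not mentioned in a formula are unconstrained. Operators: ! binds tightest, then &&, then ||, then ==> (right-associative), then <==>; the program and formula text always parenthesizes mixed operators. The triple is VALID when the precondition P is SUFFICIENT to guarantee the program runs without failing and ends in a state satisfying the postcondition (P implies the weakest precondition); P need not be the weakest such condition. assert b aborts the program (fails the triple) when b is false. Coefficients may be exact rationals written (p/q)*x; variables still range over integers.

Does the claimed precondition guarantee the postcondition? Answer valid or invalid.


Working backward. After the program, the postcondition (1/3)*val + (3*val - 2) <= 8 must hold; in canonical form it is (10/3)*val <= 10.
Before skip: (10/3)*val <= 10
Before skip: (10/3)*val <= 10
Before assert val + 7 >= 5: val >= -2 && (10/3)*val <= 10
Before val := acc: acc >= -2 && (10/3)*acc <= 10
The weakest precondition is acc >= -2 && (10/3)*acc <= 10.
Check whether acc >= -2 && (10/3)*acc <= 7 implies it.
Every state satisfying the precondition satisfies the weakest precondition: the implication holds.
Answer: valid


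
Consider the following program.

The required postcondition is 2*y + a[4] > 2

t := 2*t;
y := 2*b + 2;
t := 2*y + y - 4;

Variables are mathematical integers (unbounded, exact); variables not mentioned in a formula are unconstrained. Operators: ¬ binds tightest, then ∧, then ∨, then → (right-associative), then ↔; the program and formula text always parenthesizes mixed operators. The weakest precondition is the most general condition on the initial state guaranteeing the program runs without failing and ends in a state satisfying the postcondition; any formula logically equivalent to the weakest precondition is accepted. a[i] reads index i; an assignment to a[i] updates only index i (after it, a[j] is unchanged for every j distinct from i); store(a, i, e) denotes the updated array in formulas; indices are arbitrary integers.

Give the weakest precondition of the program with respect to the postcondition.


Working backward. After the program, the postcondition 2*y + a[4] > 2 must hold; in canonical form it is a[4] + 2*y > 2.
Before t := 2*y + y - 4: a[4] + 2*y > 2
Before y := 2*b + 2: a[4] + 4*b > -2
Before t := 2*t: a[4] + 4*b > -2
Answer: WP = a[4] + 4*b > -2


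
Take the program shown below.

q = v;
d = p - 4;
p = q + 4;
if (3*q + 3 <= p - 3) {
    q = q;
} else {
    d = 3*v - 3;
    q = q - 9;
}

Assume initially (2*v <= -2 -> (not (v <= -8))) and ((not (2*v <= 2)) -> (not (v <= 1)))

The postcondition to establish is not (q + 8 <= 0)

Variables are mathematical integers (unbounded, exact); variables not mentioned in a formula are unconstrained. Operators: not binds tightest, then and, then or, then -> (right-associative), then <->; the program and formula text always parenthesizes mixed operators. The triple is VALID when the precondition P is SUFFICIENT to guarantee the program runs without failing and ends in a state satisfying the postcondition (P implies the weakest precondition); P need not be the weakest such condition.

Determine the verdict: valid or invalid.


Working backward. After the program, the postcondition not (q + 8 <= 0) must hold; in canonical form it is not (q <= -8).
Then branch requires not (q <= -8); else branch requires not (q <= 1).
Before the if: (3*q <= p - 6 -> (not (q <= -8))) and ((not (3*q <= p - 6)) -> (not (q <= 1)))
Before p := q + 4: (2*q <= -2 -> (not (q <= -8))) and ((not (2*q <= -2)) -> (not (q <= 1)))
Before d := p - 4: (2*q <= -2 -> (not (q <= -8))) and ((not (2*q <= -2)) -> (not (q <= 1)))
Before q := v: (2*v <= -2 -> (not (v <= -8))) and ((not (2*v <= -2)) -> (not (v <= 1)))
The weakest precondition is (2*v <= -2 -> (not (v <= -8))) and ((not (2*v <= -2)) -> (not (v <= 1))).
Check whether (2*v <= -2 -> (not (v <= -8))) and ((not (2*v <= 2)) -> (not (v <= 1))) implies it.
Countermodel: at the initial state v = 0, the precondition holds but the weakest precondition fails.
Answer: invalid


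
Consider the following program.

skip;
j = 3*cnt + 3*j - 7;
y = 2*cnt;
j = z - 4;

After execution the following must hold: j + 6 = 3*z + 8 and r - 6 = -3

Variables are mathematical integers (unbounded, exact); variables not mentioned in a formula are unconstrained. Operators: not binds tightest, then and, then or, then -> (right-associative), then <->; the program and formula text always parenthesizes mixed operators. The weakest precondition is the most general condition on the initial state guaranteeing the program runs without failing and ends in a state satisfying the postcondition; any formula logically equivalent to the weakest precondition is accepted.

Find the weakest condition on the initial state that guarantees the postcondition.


Working backward. After the program, the postcondition j + 6 = 3*z + 8 and r - 6 = -3 must hold; in canonical form it is j = 3*z + 2 and r = 3.
Before j := z - 4: 2*z = -6 and r = 3
Before y := 2*cnt: 2*z = -6 and r = 3
Before j := 3*cnt + 3*j - 7: 2*z = -6 and r = 3
Before skip: 2*z = -6 and r = 3
Answer: WP = 2*z = -6 and r = 3


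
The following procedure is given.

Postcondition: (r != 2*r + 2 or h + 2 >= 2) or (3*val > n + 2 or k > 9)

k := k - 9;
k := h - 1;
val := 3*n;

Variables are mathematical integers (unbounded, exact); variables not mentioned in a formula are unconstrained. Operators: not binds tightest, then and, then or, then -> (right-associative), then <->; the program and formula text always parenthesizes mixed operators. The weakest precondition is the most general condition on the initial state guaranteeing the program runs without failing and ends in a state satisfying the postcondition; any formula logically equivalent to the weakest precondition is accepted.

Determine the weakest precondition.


Working backward. After the program, the postcondition (r != 2*r + 2 or h + 2 >= 2) or (3*val > n + 2 or k > 9) must hold; in canonical form it is r != -2 or h >= 0 or 3*val > n + 2 or k > 9.
Before val := 3*n: r != -2 or h >= 0 or 8*n > 2 or k > 9
Before k := h - 1: r != -2 or h >= 0 or 8*n > 2 or h > 10
Before k := k - 9: r != -2 or h >= 0 or 8*n > 2 or h > 10
Answer: WP = r != -2 or h >= 0 or 8*n > 2 or h > 10


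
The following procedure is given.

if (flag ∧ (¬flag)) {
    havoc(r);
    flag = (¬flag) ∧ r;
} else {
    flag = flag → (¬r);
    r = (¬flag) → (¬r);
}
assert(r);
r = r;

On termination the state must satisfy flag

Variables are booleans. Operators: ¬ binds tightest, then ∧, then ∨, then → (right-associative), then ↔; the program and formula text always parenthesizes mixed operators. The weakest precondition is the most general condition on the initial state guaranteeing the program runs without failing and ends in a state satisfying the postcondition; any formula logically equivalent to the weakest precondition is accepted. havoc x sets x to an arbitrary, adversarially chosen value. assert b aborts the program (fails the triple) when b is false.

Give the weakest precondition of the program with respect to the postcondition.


Working backward. After the program, flag must hold.
Before r := r: flag
Before assert r: r ∧ flag
Then branch requires false; else branch requires ((¬(flag → (¬r))) → (¬r)) ∧ (flag → (¬r)).
Before the if: ((¬(flag → (¬r))) → (¬r)) ∧ (flag → (¬r))
Answer: WP = ((¬(flag → (¬r))) → (¬r)) ∧ (flag → (¬r))


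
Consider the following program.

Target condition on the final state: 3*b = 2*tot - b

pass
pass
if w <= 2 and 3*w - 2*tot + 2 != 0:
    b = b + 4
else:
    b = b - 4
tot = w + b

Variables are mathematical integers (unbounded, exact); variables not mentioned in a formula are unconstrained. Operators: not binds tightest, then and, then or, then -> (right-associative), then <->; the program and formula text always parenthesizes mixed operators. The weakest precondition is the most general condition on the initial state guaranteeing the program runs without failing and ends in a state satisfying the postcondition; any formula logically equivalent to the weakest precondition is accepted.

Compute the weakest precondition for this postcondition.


Working backward. After the program, the postcondition 3*b = 2*tot - b must hold; in canonical form it is 4*b = 2*tot.
Before tot := w + b: 2*b = 2*w
Then branch requires 2*b = 2*w - 8; else branch requires 2*b = 2*w + 8.
Before the if: ((w <= 2 and 3*w != 2*tot - 2) -> 2*b = 2*w - 8) and ((not (w <= 2 and 3*w != 2*tot - 2)) -> 2*b = 2*w + 8)
Before skip: ((w <= 2 and 3*w != 2*tot - 2) -> 2*b = 2*w - 8) and ((not (w <= 2 and 3*w != 2*tot - 2)) -> 2*b = 2*w + 8)
Before skip: ((w <= 2 and 3*w != 2*tot - 2) -> 2*b = 2*w - 8) and ((not (w <= 2 and 3*w != 2*tot - 2)) -> 2*b = 2*w + 8)
Answer: WP = ((w <= 2 and 3*w != 2*tot - 2) -> 2*b = 2*w - 8) and ((not (w <= 2 and 3*w != 2*tot - 2)) -> 2*b = 2*w + 8)


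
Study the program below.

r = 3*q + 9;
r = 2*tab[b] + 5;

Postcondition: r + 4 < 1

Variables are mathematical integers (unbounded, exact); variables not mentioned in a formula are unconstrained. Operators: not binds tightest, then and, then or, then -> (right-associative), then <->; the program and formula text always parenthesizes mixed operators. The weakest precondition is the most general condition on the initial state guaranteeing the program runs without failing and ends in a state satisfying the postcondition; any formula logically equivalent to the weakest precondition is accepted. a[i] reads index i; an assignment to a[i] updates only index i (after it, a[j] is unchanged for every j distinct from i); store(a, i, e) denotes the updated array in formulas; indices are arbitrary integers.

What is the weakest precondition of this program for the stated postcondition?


Working backward. After the program, the postcondition r + 4 < 1 must hold; in canonical form it is r < -3.
Before r := 2*tab[b] + 5: 2*tab[b] < -8
Before r := 3*q + 9: 2*tab[b] < -8
Answer: WP = 2*tab[b] < -8


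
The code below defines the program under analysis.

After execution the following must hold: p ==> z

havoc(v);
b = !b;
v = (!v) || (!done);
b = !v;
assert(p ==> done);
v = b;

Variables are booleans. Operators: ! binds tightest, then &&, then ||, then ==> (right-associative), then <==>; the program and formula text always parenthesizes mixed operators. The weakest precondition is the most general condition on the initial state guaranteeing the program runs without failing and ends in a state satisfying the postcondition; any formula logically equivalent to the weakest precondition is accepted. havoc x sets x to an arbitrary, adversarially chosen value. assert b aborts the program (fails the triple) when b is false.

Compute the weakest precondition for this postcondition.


Working backward. After the program, p ==> z must hold.
Before v := b: p ==> z
Before assert p ==> done: (p ==> done) && (p ==> z)
Before b := !v: (p ==> done) && (p ==> z)
Before v := (!v) || (!done): (p ==> done) && (p ==> z)
Before b := !b: (p ==> done) && (p ==> z)
Before havoc v: (p ==> done) && (p ==> z)
Answer: WP = (p ==> done) && (p ==> z)


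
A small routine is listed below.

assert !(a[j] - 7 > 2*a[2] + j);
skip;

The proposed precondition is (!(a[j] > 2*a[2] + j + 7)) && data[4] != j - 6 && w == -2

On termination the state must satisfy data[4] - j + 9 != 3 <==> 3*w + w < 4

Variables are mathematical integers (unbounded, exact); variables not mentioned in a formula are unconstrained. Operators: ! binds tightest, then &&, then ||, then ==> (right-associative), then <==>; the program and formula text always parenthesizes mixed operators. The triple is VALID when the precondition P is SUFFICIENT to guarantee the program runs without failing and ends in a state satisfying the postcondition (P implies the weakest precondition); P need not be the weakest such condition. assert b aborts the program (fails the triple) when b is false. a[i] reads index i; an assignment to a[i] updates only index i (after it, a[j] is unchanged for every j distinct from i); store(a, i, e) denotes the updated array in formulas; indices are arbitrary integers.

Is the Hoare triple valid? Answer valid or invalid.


Working backward. After the program, the postcondition data[4] - j + 9 != 3 <==> 3*w + w < 4 must hold; in canonical form it is data[4] != j - 6 <==> 4*w < 4.
Before skip: data[4] != j - 6 <==> 4*w < 4
Before assert !(a[j] - 7 > 2*a[2] + j): (!(a[j] > 2*a[2] + j + 7)) && (data[4] != j - 6 <==> 4*w < 4)
The weakest precondition is (!(a[j] > 2*a[2] + j + 7)) && (data[4] != j - 6 <==> 4*w < 4).
Check whether (!(a[j] > 2*a[2] + j + 7)) && data[4] != j - 6 && w == -2 implies it.
Every state satisfying the precondition satisfies the weakest precondition: the implication holds.
Answer: valid


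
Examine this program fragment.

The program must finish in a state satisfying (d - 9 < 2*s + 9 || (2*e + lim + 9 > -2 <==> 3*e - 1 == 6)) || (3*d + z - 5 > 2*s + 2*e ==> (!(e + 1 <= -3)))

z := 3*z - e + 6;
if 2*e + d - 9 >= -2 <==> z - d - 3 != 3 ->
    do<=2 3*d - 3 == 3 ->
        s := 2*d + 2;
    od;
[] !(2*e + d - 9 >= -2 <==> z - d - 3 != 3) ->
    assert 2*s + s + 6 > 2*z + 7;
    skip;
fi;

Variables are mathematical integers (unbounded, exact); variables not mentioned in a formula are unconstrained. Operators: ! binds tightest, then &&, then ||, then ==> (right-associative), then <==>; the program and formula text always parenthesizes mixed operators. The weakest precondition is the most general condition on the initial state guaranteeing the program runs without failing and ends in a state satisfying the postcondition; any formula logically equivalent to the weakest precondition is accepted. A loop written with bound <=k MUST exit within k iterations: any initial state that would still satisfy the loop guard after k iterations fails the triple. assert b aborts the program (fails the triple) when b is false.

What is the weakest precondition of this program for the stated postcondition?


Working backward. After the program, the postcondition (d - 9 < 2*s + 9 || (2*e + lim + 9 > -2 <==> 3*e - 1 == 6)) || (3*d + z - 5 > 2*s + 2*e ==> (!(e + 1 <= -3))) must hold; in canonical form it is d < 2*s + 18 || (2*e + lim > -11 <==> 3*e == 7) || (3*d + z > 2*e + 2*s + 5 ==> (!(e <= -4))).
Then branch requires (3*d == 6 ==> ((3*d == 6 ==> ((!(3*d == 6)) && (3*d > -22 || (2*e + lim > -11 <==> 3*e == 7) || (z > d + 2*e + 9 ==> (!(e <= -4)))))) && ((!(3*d == 6)) ==> (3*d > -22 || (2*e + lim > -11 <==> 3*e == 7) || (z > d + 2*e + 9 ==> (!(e <= -4))))))) && ((!(3*d == 6)) ==> (d < 2*s + 18 || (2*e + lim > -11 <==> 3*e == 7) || (3*d + z > 2*e + 2*s + 5 ==> (!(e <= -4))))); else branch requires 3*s > 2*z + 1 && (d < 2*s + 18 || (2*e + lim > -11 <==> 3*e == 7) || (3*d + z > 2*e + 2*s + 5 ==> (!(e <= -4)))).
Before the if: ((d + 2*e >= 7 <==> z != d + 6) ==> ((3*d == 6 ==> ((3*d == 6 ==> ((!(3*d == 6)) && (3*d > -22 || (2*e + lim > -11 <==> 3*e == 7) || (z > d + 2*e + 9 ==> (!(e <= -4)))))) && ((!(3*d == 6)) ==> (3*d > -22 || (2*e + lim > -11 <==> 3*e == 7) || (z > d + 2*e + 9 ==> (!(e <= -4))))))) && ((!(3*d == 6)) ==> (d < 2*s + 18 || (2*e + lim > -11 <==> 3*e == 7) || (3*d + z > 2*e + 2*s + 5 ==> (!(e <= -4))))))) && ((!(d + 2*e >= 7 <==> z != d + 6)) ==> (3*s > 2*z + 1 && (d < 2*s + 18 || (2*e + lim > -11 <==> 3*e == 7) || (3*d + z > 2*e + 2*s + 5 ==> (!(e <= -4))))))
Before z := 3*z - e + 6: ((d + 2*e >= 7 <==> 3*z != d + e) ==> ((3*d == 6 ==> ((3*d == 6 ==> ((!(3*d == 6)) && (3*d > -22 || (2*e + lim > -11 <==> 3*e == 7) || (3*z > d + 3*e + 3 ==> (!(e <= -4)))))) && ((!(3*d == 6)) ==> (3*d > -22 || (2*e + lim > -11 <==> 3*e == 7) || (3*z > d + 3*e + 3 ==> (!(e <= -4))))))) && ((!(3*d == 6)) ==> (d < 2*s + 18 || (2*e + lim > -11 <==> 3*e == 7) || (3*d + 3*z > 3*e + 2*s - 1 ==> (!(e <= -4))))))) && ((!(d + 2*e >= 7 <==> 3*z != d + e)) ==> (2*e + 3*s > 6*z + 13 && (d < 2*s + 18 || (2*e + lim > -11 <==> 3*e == 7) || (3*d + 3*z > 3*e + 2*s - 1 ==> (!(e <= -4))))))
Answer: WP = ((d + 2*e >= 7 <==> 3*z != d + e) ==> ((3*d == 6 ==> ((3*d == 6 ==> ((!(3*d == 6)) && (3*d > -22 || (2*e + lim > -11 <==> 3*e == 7) || (3*z > d + 3*e + 3 ==> (!(e <= -4)))))) && ((!(3*d == 6)) ==> (3*d > -22 || (2*e + lim > -11 <==> 3*e == 7) || (3*z > d + 3*e + 3 ==> (!(e <= -4))))))) && ((!(3*d == 6)) ==> (d < 2*s + 18 || (2*e + lim > -11 <==> 3*e == 7) || (3*d + 3*z > 3*e + 2*s - 1 ==> (!(e <= -4))))))) && ((!(d + 2*e >= 7 <==> 3*z != d + e)) ==> (2*e + 3*s > 6*z + 13 && (d < 2*s + 18 || (2*e + lim > -11 <==> 3*e == 7) || (3*d + 3*z > 3*e + 2*s - 1 ==> (!(e <= -4))))))


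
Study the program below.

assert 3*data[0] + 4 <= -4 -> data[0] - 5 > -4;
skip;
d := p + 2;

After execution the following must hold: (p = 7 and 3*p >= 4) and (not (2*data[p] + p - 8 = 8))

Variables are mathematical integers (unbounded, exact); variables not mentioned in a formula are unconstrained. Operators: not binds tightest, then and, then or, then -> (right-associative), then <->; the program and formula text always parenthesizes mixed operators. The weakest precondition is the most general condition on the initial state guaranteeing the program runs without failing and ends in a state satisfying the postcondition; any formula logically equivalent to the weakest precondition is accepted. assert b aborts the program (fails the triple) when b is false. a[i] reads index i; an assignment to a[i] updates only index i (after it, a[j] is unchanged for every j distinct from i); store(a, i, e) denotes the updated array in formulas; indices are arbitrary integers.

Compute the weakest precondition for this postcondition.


Working backward. After the program, the postcondition (p = 7 and 3*p >= 4) and (not (2*data[p] + p - 8 = 8)) must hold; in canonical form it is p = 7 and 3*p >= 4 and (not (2*data[p] + p = 16)).
Before d := p + 2: p = 7 and 3*p >= 4 and (not (2*data[p] + p = 16))
Before skip: p = 7 and 3*p >= 4 and (not (2*data[p] + p = 16))
Before assert 3*data[0] + 4 <= -4 -> data[0] - 5 > -4: (3*data[0] <= -8 -> data[0] > 1) and p = 7 and 3*p >= 4 and (not (2*data[p] + p = 16))
Answer: WP = (3*data[0] <= -8 -> data[0] > 1) and p = 7 and 3*p >= 4 and (not (2*data[p] + p = 16))


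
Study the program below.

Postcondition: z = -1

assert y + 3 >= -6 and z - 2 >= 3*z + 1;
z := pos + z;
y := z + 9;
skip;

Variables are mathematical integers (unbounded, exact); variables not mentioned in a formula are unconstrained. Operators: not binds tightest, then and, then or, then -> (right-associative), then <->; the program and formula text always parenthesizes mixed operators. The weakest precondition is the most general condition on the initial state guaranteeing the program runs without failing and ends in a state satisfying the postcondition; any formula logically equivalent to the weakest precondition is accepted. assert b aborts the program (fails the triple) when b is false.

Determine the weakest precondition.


Working backward. After the program, z = -1 must hold.
Before skip: z = -1
Before y := z + 9: z = -1
Before z := pos + z: pos + z = -1
Before assert y + 3 >= -6 and z - 2 >= 3*z + 1: y >= -9 and 2*z <= -3 and pos + z = -1
Answer: WP = y >= -9 and 2*z <= -3 and pos + z = -1


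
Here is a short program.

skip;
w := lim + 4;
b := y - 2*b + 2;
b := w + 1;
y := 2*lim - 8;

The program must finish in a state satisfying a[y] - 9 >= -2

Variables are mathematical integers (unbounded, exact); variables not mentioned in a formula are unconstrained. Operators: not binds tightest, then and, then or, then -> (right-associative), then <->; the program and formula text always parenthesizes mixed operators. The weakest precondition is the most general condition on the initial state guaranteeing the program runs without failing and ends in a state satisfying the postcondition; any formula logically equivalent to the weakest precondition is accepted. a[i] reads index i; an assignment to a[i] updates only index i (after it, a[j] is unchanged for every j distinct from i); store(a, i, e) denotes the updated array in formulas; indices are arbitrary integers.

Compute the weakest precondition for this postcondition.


Working backward. After the program, the postcondition a[y] - 9 >= -2 must hold; in canonical form it is a[y] >= 7.
Before y := 2*lim - 8: a[2*lim - 8] >= 7
Before b := w + 1: a[2*lim - 8] >= 7
Before b := y - 2*b + 2: a[2*lim - 8] >= 7
Before w := lim + 4: a[2*lim - 8] >= 7
Before skip: a[2*lim - 8] >= 7
Answer: WP = a[2*lim - 8] >= 7


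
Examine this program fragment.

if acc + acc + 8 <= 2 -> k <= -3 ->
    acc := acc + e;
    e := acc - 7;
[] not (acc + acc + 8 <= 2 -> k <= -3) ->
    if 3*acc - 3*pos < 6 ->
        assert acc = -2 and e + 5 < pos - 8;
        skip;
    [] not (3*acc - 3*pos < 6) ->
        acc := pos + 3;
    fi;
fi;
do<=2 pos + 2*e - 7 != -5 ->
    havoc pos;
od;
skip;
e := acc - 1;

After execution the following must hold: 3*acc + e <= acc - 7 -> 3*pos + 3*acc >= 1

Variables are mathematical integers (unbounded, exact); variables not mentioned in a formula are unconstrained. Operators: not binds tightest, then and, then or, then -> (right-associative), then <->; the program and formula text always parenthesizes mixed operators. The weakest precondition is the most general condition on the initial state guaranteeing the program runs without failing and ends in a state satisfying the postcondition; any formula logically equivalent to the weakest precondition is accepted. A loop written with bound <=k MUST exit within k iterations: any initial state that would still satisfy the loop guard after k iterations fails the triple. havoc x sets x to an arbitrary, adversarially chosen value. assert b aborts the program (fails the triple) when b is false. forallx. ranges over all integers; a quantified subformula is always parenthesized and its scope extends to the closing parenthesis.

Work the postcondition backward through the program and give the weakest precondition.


Working backward. After the program, the postcondition 3*acc + e <= acc - 7 -> 3*pos + 3*acc >= 1 must hold; in canonical form it is 2*acc + e <= -7 -> 3*acc + 3*pos >= 1.
Before e := acc - 1: 3*acc <= -6 -> 3*acc + 3*pos >= 1
Before skip: 3*acc <= -6 -> 3*acc + 3*pos >= 1
Before the loop (bound <=2), unroll the exhaustion recursion (WP_0 = exit-now case; WP_j = one more guarded iteration, up to j = 2):
  WP_0: (not (2*e + pos != 2)) and (3*acc <= -6 -> 3*acc + 3*pos >= 1)
  WP_1: (2*e + pos != 2 -> (forall pos_1. ((not (2*e + pos_1 != 2)) and (3*acc <= -6 -> 3*acc + 3*pos_1 >= 1)))) and ((not (2*e + pos != 2)) -> (3*acc <= -6 -> 3*acc + 3*pos >= 1))
  WP_2: (2*e + pos != 2 -> (forall pos_2. ((2*e + pos_2 != 2 -> (forall pos_1. ((not (2*e + pos_1 != 2)) and (3*acc <= -6 -> 3*acc + 3*pos_1 >= 1)))) and ((not (2*e + pos_2 != 2)) -> (3*acc <= -6 -> 3*acc + 3*pos_2 >= 1))))) and ((not (2*e + pos != 2)) -> (3*acc <= -6 -> 3*acc + 3*pos >= 1))
So before the loop: (2*e + pos != 2 -> (forall pos_2. ((2*e + pos_2 != 2 -> (forall pos_1. ((not (2*e + pos_1 != 2)) and (3*acc <= -6 -> 3*acc + 3*pos_1 >= 1)))) and ((not (2*e + pos_2 != 2)) -> (3*acc <= -6 -> 3*acc + 3*pos_2 >= 1))))) and ((not (2*e + pos != 2)) -> (3*acc <= -6 -> 3*acc + 3*pos >= 1))
Then branch requires (2*acc + 2*e + pos != 16 -> (forall pos_2. ((2*acc + 2*e + pos_2 != 16 -> (forall pos_1. ((not (2*acc + 2*e + pos_1 != 16)) and (3*acc + 3*e <= -6 -> 3*acc + 3*e + 3*pos_1 >= 1)))) and ((not (2*acc + 2*e + pos_2 != 16)) -> (3*acc + 3*e <= -6 -> 3*acc + 3*e + 3*pos_2 >= 1))))) and ((not (2*acc + 2*e + pos != 16)) -> (3*acc + 3*e <= -6 -> 3*acc + 3*e + 3*pos >= 1)); else branch requires (3*acc < 3*pos + 6 -> (acc = -2 and e < pos - 13 and (2*e + pos != 2 -> (forall pos_2. ((2*e + pos_2 != 2 -> (forall pos_1. ((not (2*e + pos_1 != 2)) and (3*acc <= -6 -> 3*acc + 3*pos_1 >= 1)))) and ((not (2*e + pos_2 != 2)) -> (3*acc <= -6 -> 3*acc + 3*pos_2 >= 1))))) and ((not (2*e + pos != 2)) -> (3*acc <= -6 -> 3*acc + 3*pos >= 1)))) and ((not (3*acc < 3*pos + 6)) -> ((2*e + pos != 2 -> (forall pos_2. ((2*e + pos_2 != 2 -> (forall pos_1. ((not (2*e + pos_1 != 2)) and (3*pos <= -15 -> 3*pos + 3*pos_1 >= -8)))) and ((not (2*e + pos_2 != 2)) -> (3*pos <= -15 -> 3*pos + 3*pos_2 >= -8))))) and ((not (2*e + pos != 2)) -> (3*pos <= -15 -> 6*pos >= -8)))).
Before the if: ((2*acc <= -6 -> k <= -3) -> ((2*acc + 2*e + pos != 16 -> (forall pos_2. ((2*acc + 2*e + pos_2 != 16 -> (forall pos_1. ((not (2*acc + 2*e + pos_1 != 16)) and (3*acc + 3*e <= -6 -> 3*acc + 3*e + 3*pos_1 >= 1)))) and ((not (2*acc + 2*e + pos_2 != 16)) -> (3*acc + 3*e <= -6 -> 3*acc + 3*e + 3*pos_2 >= 1))))) and ((not (2*acc + 2*e + pos != 16)) -> (3*acc + 3*e <= -6 -> 3*acc + 3*e + 3*pos >= 1)))) and ((not (2*acc <= -6 -> k <= -3)) -> ((3*acc < 3*pos + 6 -> (acc = -2 and e < pos - 13 and (2*e + pos != 2 -> (forall pos_2. ((2*e + pos_2 != 2 -> (forall pos_1. ((not (2*e + pos_1 != 2)) and (3*acc <= -6 -> 3*acc + 3*pos_1 >= 1)))) and ((not (2*e + pos_2 != 2)) -> (3*acc <= -6 -> 3*acc + 3*pos_2 >= 1))))) and ((not (2*e + pos != 2)) -> (3*acc <= -6 -> 3*acc + 3*pos >= 1)))) and ((not (3*acc < 3*pos + 6)) -> ((2*e + pos != 2 -> (forall pos_2. ((2*e + pos_2 != 2 -> (forall pos_1. ((not (2*e + pos_1 != 2)) and (3*pos <= -15 -> 3*pos + 3*pos_1 >= -8)))) and ((not (2*e + pos_2 != 2)) -> (3*pos <= -15 -> 3*pos + 3*pos_2 >= -8))))) and ((not (2*e + pos != 2)) -> (3*pos <= -15 -> 6*pos >= -8))))))
Answer: WP = ((2*acc <= -6 -> k <= -3) -> ((2*acc + 2*e + pos != 16 -> (forall pos_2. ((2*acc + 2*e + pos_2 != 16 -> (forall pos_1. ((not (2*acc + 2*e + pos_1 != 16)) and (3*acc + 3*e <= -6 -> 3*acc + 3*e + 3*pos_1 >= 1)))) and ((not (2*acc + 2*e + pos_2 != 16)) -> (3*acc + 3*e <= -6 -> 3*acc + 3*e + 3*pos_2 >= 1))))) and ((not (2*acc + 2*e + pos != 16)) -> (3*acc + 3*e <= -6 -> 3*acc + 3*e + 3*pos >= 1)))) and ((not (2*acc <= -6 -> k <= -3)) -> ((3*acc < 3*pos + 6 -> (acc = -2 and e < pos - 13 and (2*e + pos != 2 -> (forall pos_2. ((2*e + pos_2 != 2 -> (forall pos_1. ((not (2*e + pos_1 != 2)) and (3*acc <= -6 -> 3*acc + 3*pos_1 >= 1)))) and ((not (2*e + pos_2 != 2)) -> (3*acc <= -6 -> 3*acc + 3*pos_2 >= 1))))) and ((not (2*e + pos != 2)) -> (3*acc <= -6 -> 3*acc + 3*pos >= 1)))) and ((not (3*acc < 3*pos + 6)) -> ((2*e + pos != 2 -> (forall pos_2. ((2*e + pos_2 != 2 -> (forall pos_1. ((not (2*e + pos_1 != 2)) and (3*pos <= -15 -> 3*pos + 3*pos_1 >= -8)))) and ((not (2*e + pos_2 != 2)) -> (3*pos <= -15 -> 3*pos + 3*pos_2 >= -8))))) and ((not (2*e + pos != 2)) -> (3*pos <= -15 -> 6*pos >= -8))))))


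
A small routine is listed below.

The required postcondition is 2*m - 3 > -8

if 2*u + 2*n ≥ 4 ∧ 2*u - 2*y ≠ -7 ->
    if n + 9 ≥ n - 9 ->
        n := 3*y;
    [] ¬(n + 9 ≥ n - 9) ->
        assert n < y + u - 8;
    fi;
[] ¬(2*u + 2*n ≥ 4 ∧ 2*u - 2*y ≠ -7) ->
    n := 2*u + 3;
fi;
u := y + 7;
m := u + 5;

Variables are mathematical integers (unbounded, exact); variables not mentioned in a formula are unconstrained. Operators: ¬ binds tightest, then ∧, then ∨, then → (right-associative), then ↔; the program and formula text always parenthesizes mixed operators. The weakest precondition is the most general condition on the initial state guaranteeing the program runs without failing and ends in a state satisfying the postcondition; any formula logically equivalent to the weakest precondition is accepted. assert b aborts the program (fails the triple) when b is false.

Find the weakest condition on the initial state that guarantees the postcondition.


Working backward. After the program, the postcondition 2*m - 3 > -8 must hold; in canonical form it is 2*m > -5.
Before m := u + 5: 2*u > -15
Before u := y + 7: 2*y > -29
Then branch requires 2*y > -29; else branch requires 2*y > -29.
Before the if: ((2*n + 2*u ≥ 4 ∧ 2*u ≠ 2*y - 7) → 2*y > -29) ∧ ((¬(2*n + 2*u ≥ 4 ∧ 2*u ≠ 2*y - 7)) → 2*y > -29)
Answer: WP = ((2*n + 2*u ≥ 4 ∧ 2*u ≠ 2*y - 7) → 2*y > -29) ∧ ((¬(2*n + 2*u ≥ 4 ∧ 2*u ≠ 2*y - 7)) → 2*y > -29)


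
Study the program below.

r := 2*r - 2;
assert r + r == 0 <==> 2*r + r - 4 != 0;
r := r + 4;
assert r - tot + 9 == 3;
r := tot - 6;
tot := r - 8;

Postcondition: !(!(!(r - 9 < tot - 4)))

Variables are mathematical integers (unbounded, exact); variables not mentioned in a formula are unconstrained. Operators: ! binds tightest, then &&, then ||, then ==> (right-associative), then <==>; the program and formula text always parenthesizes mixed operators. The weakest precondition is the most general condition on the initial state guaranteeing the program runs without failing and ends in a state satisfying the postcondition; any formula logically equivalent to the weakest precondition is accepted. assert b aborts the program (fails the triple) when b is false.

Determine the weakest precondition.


Working backward. After the program, the postcondition !(!(!(r - 9 < tot - 4))) must hold; in canonical form it is !(r < tot + 5).
Before tot := r - 8: true
Before r := tot - 6: true
Before assert r - tot + 9 == 3: r == tot - 6
Before r := r + 4: r == tot - 10
Before assert r + r == 0 <==> 2*r + r - 4 != 0: (2*r == 0 <==> 3*r != 4) && r == tot - 10
Before r := 2*r - 2: (4*r == 4 <==> 6*r != 10) && 2*r == tot - 8
Answer: WP = (4*r == 4 <==> 6*r != 10) && 2*r == tot - 8


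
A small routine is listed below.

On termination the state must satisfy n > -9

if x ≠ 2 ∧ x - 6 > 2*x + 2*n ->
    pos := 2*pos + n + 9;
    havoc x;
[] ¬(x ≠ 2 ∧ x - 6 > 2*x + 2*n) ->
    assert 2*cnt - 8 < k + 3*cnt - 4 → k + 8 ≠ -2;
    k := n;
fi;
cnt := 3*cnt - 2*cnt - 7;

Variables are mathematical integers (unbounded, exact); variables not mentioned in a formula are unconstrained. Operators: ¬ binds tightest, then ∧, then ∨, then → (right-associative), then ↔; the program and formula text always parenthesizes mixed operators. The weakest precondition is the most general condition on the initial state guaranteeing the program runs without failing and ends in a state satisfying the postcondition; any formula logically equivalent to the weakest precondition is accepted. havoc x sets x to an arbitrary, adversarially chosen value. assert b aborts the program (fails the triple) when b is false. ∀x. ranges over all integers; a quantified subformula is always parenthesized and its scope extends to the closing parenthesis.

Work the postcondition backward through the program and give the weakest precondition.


Working backward. After the program, n > -9 must hold.
Before cnt := 3*cnt - 2*cnt - 7: n > -9
Then branch requires n > -9; else branch requires (cnt + k > -4 → k ≠ -10) ∧ n > -9.
Before the if: ((x ≠ 2 ∧ 2*n + x < -6) → n > -9) ∧ ((¬(x ≠ 2 ∧ 2*n + x < -6)) → ((cnt + k > -4 → k ≠ -10) ∧ n > -9))
Answer: WP = ((x ≠ 2 ∧ 2*n + x < -6) → n > -9) ∧ ((¬(x ≠ 2 ∧ 2*n + x < -6)) → ((cnt + k > -4 → k ≠ -10) ∧ n > -9))


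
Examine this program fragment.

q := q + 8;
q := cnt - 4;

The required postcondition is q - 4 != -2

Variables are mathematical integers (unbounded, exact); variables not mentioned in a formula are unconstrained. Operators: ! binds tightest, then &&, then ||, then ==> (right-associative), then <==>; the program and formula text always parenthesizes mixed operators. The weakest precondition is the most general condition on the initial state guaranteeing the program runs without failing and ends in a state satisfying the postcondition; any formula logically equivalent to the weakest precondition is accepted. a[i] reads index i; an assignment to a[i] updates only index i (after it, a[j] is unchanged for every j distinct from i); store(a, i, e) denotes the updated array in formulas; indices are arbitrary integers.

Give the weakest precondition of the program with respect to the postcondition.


Working backward. After the program, the postcondition q - 4 != -2 must hold; in canonical form it is q != 2.
Before q := cnt - 4: cnt != 6
Before q := q + 8: cnt != 6
Answer: WP = cnt != 6


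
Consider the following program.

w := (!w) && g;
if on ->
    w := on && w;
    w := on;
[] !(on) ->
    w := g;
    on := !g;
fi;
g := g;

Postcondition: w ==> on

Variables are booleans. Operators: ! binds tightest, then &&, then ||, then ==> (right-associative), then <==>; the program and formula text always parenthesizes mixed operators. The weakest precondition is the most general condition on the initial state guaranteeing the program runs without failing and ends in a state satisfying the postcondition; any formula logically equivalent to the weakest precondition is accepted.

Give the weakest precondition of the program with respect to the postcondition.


Working backward. After the program, w ==> on must hold.
Before g := g: w ==> on
Then branch requires true; else branch requires g ==> (!g).
Before the if: (!on) ==> (g ==> (!g))
Before w := (!w) && g: (!on) ==> (g ==> (!g))
Answer: WP = (!on) ==> (g ==> (!g))


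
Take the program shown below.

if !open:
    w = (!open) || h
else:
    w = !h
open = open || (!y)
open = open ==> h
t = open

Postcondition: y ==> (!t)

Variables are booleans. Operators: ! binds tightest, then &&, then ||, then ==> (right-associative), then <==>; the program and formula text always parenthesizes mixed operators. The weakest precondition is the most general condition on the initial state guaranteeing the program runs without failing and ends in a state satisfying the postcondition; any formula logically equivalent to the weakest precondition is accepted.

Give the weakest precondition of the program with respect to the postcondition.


Working backward. After the program, y ==> (!t) must hold.
Before t := open: y ==> (!open)
Before open := open ==> h: y ==> (!(open ==> h))
Before open := open || (!y): y ==> (!((open || (!y)) ==> h))
Then branch requires y ==> (!((open || (!y)) ==> h)); else branch requires y ==> (!((open || (!y)) ==> h)).
Before the if: ((!open) ==> (y ==> (!((open || (!y)) ==> h)))) && (open ==> (y ==> (!((open || (!y)) ==> h))))
Answer: WP = ((!open) ==> (y ==> (!((open || (!y)) ==> h)))) && (open ==> (y ==> (!((open || (!y)) ==> h))))


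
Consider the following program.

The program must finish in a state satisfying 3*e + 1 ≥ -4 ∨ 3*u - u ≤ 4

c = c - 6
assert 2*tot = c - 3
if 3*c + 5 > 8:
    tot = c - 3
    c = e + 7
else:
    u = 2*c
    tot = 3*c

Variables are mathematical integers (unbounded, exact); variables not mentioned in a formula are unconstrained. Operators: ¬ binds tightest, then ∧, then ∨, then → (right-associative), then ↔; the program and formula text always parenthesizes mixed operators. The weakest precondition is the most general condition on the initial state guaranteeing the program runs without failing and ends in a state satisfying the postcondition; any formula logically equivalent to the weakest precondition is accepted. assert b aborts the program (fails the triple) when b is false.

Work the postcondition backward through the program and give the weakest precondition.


Working backward. After the program, the postcondition 3*e + 1 ≥ -4 ∨ 3*u - u ≤ 4 must hold; in canonical form it is 3*e ≥ -5 ∨ 2*u ≤ 4.
Then branch requires 3*e ≥ -5 ∨ 2*u ≤ 4; else branch requires 3*e ≥ -5 ∨ 4*c ≤ 4.
Before the if: (3*c > 3 → (3*e ≥ -5 ∨ 2*u ≤ 4)) ∧ ((¬(3*c > 3)) → (3*e ≥ -5 ∨ 4*c ≤ 4))
Before assert 2*tot = c - 3: 2*tot = c - 3 ∧ (3*c > 3 → (3*e ≥ -5 ∨ 2*u ≤ 4)) ∧ ((¬(3*c > 3)) → (3*e ≥ -5 ∨ 4*c ≤ 4))
Before c := c - 6: 2*tot = c - 9 ∧ (3*c > 21 → (3*e ≥ -5 ∨ 2*u ≤ 4)) ∧ ((¬(3*c > 21)) → (3*e ≥ -5 ∨ 4*c ≤ 28))
Answer: WP = 2*tot = c - 9 ∧ (3*c > 21 → (3*e ≥ -5 ∨ 2*u ≤ 4)) ∧ ((¬(3*c > 21)) → (3*e ≥ -5 ∨ 4*c ≤ 28))


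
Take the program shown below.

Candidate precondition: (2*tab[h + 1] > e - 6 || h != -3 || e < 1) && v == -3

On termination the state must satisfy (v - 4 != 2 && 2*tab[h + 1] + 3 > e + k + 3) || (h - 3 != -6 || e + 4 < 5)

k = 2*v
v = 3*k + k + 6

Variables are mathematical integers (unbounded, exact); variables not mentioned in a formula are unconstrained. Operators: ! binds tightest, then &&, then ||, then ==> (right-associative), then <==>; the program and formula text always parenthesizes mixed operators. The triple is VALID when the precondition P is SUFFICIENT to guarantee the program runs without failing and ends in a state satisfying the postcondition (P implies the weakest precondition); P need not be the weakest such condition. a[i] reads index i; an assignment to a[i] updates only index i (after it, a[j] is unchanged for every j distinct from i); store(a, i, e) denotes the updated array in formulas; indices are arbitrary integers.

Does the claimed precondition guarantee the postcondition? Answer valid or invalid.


Working backward. After the program, the postcondition (v - 4 != 2 && 2*tab[h + 1] + 3 > e + k + 3) || (h - 3 != -6 || e + 4 < 5) must hold; in canonical form it is (v != 6 && 2*tab[h + 1] > e + k) || h != -3 || e < 1.
Before v := 3*k + k + 6: (4*k != 0 && 2*tab[h + 1] > e + k) || h != -3 || e < 1
Before k := 2*v: (8*v != 0 && 2*tab[h + 1] > e + 2*v) || h != -3 || e < 1
The weakest precondition is (8*v != 0 && 2*tab[h + 1] > e + 2*v) || h != -3 || e < 1.
Check whether (2*tab[h + 1] > e - 6 || h != -3 || e < 1) && v == -3 implies it.
Every state satisfying the precondition satisfies the weakest precondition: the implication holds.
Answer: valid
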